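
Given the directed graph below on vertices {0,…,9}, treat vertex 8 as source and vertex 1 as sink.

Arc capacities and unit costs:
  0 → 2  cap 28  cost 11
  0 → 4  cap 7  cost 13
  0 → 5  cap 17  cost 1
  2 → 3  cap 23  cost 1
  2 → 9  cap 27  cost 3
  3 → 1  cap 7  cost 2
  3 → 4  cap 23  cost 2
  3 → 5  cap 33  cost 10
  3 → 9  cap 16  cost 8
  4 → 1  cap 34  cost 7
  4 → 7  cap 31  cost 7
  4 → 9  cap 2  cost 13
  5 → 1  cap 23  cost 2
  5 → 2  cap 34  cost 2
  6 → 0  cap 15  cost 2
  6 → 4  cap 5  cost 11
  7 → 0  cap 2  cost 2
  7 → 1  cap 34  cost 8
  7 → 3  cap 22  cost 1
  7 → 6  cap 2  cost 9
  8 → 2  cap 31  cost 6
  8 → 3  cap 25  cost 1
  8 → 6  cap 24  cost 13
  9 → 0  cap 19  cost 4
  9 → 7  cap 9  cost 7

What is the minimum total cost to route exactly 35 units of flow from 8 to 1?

shortest-cost path #1: 8→3→1 push 7 @ unit cost 3 (adds 21)
shortest-cost path #2: 8→3→4→1 push 18 @ unit cost 10 (adds 180)
shortest-cost path #3: 8→2→3→4→1 push 5 @ unit cost 16 (adds 80)
shortest-cost path #4: 8→2→9→0→5→1 push 5 @ unit cost 16 (adds 80)
total cost = 361

Minimum cost for 35 units: 361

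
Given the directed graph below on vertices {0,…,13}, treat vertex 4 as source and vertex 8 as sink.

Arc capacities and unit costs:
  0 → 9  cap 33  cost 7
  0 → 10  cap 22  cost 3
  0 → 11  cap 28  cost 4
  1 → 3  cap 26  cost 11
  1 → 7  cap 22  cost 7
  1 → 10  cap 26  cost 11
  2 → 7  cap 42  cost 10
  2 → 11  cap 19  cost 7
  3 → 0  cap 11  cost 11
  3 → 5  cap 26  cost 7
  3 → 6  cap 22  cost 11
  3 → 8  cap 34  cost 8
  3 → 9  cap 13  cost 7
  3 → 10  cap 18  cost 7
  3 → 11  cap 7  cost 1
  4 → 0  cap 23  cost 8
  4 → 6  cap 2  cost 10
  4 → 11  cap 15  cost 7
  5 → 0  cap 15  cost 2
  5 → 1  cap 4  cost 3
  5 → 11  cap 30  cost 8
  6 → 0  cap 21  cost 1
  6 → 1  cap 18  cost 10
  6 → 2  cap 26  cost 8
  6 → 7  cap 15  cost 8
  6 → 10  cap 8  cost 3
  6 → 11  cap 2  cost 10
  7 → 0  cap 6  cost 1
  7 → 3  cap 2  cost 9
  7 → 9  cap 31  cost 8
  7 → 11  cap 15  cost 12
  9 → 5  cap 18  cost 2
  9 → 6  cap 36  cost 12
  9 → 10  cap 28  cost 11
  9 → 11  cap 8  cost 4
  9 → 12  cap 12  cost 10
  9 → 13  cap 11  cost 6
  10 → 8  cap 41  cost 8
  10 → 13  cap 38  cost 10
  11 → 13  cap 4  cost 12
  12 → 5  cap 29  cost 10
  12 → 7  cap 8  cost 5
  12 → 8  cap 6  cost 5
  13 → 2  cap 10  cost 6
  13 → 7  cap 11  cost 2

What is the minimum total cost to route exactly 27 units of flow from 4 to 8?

shortest-cost path #1: 4→0→10→8 push 22 @ unit cost 19 (adds 418)
shortest-cost path #2: 4→6→10→8 push 2 @ unit cost 21 (adds 42)
shortest-cost path #3: 4→0→9→12→8 push 1 @ unit cost 30 (adds 30)
shortest-cost path #4: 4→11→13→7→3→8 push 2 @ unit cost 38 (adds 76)
total cost = 566

Minimum cost for 27 units: 566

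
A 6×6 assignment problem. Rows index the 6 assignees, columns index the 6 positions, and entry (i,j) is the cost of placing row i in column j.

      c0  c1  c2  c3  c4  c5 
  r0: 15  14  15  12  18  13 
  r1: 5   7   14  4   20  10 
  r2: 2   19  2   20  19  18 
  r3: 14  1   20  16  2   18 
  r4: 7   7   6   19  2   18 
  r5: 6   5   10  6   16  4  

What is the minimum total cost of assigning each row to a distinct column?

optimal assignment: row0→col3 (cost 12), row1→col0 (cost 5), row2→col2 (cost 2), row3→col1 (cost 1), row4→col4 (cost 2), row5→col5 (cost 4)
total = 12 + 5 + 2 + 1 + 2 + 4 = 26

Minimum assignment cost: 26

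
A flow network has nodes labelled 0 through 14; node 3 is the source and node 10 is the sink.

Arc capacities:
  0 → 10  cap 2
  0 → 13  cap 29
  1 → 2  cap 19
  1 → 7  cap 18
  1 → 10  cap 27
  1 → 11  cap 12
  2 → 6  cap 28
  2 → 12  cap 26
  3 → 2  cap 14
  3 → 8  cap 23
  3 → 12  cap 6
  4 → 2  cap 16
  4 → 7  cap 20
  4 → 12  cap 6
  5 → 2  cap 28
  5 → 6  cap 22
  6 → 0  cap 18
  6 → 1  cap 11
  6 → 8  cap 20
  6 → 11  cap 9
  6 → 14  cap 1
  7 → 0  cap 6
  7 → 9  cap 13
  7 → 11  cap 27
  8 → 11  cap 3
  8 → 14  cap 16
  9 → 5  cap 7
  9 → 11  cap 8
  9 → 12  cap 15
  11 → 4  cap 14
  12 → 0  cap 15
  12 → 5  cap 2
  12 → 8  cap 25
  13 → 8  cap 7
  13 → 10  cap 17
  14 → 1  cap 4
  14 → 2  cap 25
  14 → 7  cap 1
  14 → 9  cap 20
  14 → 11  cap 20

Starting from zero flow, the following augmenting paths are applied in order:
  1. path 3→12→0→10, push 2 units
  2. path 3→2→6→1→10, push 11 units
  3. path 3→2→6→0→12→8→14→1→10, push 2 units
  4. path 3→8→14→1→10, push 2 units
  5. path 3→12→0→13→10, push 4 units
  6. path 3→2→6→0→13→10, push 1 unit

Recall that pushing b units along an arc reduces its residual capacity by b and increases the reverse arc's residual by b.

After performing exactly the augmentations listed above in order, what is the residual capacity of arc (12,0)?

Residual capacity of (12,0): 11

after path 1 (3→12→0→10, push 2): res(12,0)=13
after path 2 (3→2→6→1→10, push 11): res(12,0)=13
after path 3 (3→2→6→0→12→8→14→1→10, push 2): res(12,0)=15
after path 4 (3→8→14→1→10, push 2): res(12,0)=15
after path 5 (3→12→0→13→10, push 4): res(12,0)=11
after path 6 (3→2→6→0→13→10, push 1): res(12,0)=11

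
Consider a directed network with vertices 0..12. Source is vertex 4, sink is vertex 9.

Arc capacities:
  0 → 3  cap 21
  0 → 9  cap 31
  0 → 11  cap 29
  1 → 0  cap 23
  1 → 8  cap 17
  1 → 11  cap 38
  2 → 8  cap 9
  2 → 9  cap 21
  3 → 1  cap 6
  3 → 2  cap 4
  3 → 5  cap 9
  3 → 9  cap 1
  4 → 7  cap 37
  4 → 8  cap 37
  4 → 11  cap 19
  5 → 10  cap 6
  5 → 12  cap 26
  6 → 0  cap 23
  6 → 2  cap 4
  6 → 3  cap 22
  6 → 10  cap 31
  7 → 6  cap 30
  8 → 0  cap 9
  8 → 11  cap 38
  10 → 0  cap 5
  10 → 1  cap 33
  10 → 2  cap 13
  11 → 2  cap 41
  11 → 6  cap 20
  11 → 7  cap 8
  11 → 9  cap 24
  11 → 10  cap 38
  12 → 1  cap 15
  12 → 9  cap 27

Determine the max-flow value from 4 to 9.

augment #1: 4→11→9 bottleneck 19, total now 19
augment #2: 4→8→0→9 bottleneck 9, total now 28
augment #3: 4→8→11→9 bottleneck 5, total now 33
augment #4: 4→7→6→0→9 bottleneck 22, total now 55
augment #5: 4→7→6→2→9 bottleneck 4, total now 59
augment #6: 4→7→6→3→9 bottleneck 1, total now 60
augment #7: 4→8→11→2→9 bottleneck 17, total now 77
augment #8: 4→7→6→3→5→12→9 bottleneck 3, total now 80
augment #9: 4→8→11→6→3→5→12→9 bottleneck 6, total now 86

Maximum flow value: 86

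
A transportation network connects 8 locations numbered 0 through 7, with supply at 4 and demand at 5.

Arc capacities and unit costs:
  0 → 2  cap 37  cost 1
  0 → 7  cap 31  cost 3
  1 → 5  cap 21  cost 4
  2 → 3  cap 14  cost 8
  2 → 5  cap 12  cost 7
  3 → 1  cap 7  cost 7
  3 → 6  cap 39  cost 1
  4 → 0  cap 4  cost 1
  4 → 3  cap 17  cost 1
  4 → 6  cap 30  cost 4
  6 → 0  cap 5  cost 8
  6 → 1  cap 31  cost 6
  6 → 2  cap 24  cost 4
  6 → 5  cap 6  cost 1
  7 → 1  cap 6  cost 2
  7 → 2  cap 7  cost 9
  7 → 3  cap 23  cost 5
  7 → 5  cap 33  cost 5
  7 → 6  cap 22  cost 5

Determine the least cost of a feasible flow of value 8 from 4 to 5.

shortest-cost path #1: 4→3→6→5 push 6 @ unit cost 3 (adds 18)
shortest-cost path #2: 4→0→2→5 push 2 @ unit cost 9 (adds 18)
total cost = 36

Minimum cost for 8 units: 36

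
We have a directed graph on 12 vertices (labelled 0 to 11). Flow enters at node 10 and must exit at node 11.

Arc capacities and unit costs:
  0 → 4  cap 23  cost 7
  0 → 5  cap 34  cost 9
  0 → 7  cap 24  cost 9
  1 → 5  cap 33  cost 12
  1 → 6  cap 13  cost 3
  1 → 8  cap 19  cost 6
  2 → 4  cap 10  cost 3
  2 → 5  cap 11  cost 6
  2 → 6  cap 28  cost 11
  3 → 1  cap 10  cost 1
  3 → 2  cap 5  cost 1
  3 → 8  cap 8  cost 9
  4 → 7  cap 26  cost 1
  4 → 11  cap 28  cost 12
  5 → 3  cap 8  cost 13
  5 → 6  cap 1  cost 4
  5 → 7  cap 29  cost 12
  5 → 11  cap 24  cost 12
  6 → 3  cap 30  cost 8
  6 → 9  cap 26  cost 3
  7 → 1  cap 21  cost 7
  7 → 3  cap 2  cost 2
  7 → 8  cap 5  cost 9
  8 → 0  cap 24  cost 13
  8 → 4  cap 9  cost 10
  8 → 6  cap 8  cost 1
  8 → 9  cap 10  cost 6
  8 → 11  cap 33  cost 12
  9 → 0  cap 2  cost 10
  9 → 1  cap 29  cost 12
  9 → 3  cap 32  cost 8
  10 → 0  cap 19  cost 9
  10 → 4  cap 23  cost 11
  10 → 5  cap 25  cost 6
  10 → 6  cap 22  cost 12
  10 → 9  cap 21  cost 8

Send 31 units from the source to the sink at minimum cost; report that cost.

shortest-cost path #1: 10→5→11 push 24 @ unit cost 18 (adds 432)
shortest-cost path #2: 10→4→11 push 7 @ unit cost 23 (adds 161)
total cost = 593

Minimum cost for 31 units: 593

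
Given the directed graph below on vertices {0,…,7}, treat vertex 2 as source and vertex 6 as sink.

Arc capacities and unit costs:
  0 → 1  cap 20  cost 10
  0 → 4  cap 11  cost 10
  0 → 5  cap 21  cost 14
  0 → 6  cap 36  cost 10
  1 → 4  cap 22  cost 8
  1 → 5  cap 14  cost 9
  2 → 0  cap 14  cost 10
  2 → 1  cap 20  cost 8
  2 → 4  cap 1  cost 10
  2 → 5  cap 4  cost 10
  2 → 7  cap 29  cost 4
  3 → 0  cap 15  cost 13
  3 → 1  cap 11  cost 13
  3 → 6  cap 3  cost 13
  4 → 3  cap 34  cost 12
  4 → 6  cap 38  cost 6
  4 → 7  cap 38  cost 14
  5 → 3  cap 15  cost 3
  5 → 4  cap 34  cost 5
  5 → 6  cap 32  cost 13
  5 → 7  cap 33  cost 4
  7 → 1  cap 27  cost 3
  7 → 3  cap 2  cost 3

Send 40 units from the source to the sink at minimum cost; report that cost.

shortest-cost path #1: 2→4→6 push 1 @ unit cost 16 (adds 16)
shortest-cost path #2: 2→0→6 push 14 @ unit cost 20 (adds 280)
shortest-cost path #3: 2→7→3→6 push 2 @ unit cost 20 (adds 40)
shortest-cost path #4: 2→5→4→6 push 4 @ unit cost 21 (adds 84)
shortest-cost path #5: 2→7→1→4→6 push 19 @ unit cost 21 (adds 399)
total cost = 819

Minimum cost for 40 units: 819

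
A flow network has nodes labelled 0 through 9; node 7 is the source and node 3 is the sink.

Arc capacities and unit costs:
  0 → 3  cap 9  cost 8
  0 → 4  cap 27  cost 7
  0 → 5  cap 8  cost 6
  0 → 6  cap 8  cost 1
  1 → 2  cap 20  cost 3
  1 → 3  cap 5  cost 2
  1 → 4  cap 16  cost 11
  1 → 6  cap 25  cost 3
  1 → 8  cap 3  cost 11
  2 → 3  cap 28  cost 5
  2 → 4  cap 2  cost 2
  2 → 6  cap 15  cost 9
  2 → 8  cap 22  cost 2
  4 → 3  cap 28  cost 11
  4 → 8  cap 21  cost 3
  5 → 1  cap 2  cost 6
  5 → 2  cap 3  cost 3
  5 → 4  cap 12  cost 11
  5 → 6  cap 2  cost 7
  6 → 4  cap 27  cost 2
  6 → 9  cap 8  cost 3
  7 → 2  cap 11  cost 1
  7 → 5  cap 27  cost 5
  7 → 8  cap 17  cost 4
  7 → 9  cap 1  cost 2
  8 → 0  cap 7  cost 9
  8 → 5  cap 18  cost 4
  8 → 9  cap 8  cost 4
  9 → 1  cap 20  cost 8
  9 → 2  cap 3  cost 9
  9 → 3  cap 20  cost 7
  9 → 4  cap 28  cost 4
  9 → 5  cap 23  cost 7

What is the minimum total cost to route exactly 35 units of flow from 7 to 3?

shortest-cost path #1: 7→2→3 push 11 @ unit cost 6 (adds 66)
shortest-cost path #2: 7→9→3 push 1 @ unit cost 9 (adds 9)
shortest-cost path #3: 7→5→1→3 push 2 @ unit cost 13 (adds 26)
shortest-cost path #4: 7→5→2→3 push 3 @ unit cost 13 (adds 39)
shortest-cost path #5: 7→8→9→3 push 8 @ unit cost 15 (adds 120)
shortest-cost path #6: 7→8→0→3 push 7 @ unit cost 21 (adds 147)
shortest-cost path #7: 7→5→6→9→3 push 2 @ unit cost 22 (adds 44)
shortest-cost path #8: 7→5→4→3 push 1 @ unit cost 27 (adds 27)
total cost = 478

Minimum cost for 35 units: 478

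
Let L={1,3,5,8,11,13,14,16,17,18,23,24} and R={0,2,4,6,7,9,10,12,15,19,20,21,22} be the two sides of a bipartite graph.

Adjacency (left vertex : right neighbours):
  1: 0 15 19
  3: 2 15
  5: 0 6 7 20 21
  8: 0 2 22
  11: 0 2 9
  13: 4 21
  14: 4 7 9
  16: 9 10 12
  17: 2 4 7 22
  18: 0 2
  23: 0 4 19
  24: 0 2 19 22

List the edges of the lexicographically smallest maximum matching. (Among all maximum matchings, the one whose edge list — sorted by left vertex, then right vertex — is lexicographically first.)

|M| = 11 (so the lex-smallest maximum matching has 11 edges)
process left vertices in ascending order; for each, take the smallest-labelled available neighbour that still permits 11 edges overall, or leave it unmatched if none does
lex-smallest matching: {1-0, 3-15, 5-6, 8-2, 11-9, 13-21, 14-4, 16-10, 17-7, 23-19, 24-22}

Lex-smallest maximum matching: {(1,0), (3,15), (5,6), (8,2), (11,9), (13,21), (14,4), (16,10), (17,7), (23,19), (24,22)}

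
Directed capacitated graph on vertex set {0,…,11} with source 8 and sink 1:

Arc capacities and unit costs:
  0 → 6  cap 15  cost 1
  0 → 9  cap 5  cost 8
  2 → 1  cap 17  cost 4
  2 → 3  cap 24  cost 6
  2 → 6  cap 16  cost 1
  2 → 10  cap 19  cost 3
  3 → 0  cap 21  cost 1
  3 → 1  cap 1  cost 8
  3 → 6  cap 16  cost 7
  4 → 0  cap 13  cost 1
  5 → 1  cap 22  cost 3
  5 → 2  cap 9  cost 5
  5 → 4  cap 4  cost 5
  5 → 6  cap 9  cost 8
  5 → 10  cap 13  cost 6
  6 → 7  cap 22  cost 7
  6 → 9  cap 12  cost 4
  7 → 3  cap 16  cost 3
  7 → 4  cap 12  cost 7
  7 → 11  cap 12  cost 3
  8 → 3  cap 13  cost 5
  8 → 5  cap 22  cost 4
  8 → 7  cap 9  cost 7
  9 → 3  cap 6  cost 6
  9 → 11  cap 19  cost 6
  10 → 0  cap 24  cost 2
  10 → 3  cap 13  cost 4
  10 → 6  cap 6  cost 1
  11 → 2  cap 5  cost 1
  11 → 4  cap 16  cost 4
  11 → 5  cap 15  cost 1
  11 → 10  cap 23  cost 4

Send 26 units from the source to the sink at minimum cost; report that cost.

shortest-cost path #1: 8→5→1 push 22 @ unit cost 7 (adds 154)
shortest-cost path #2: 8→3→1 push 1 @ unit cost 13 (adds 13)
shortest-cost path #3: 8→7→11→2→1 push 3 @ unit cost 15 (adds 45)
total cost = 212

Minimum cost for 26 units: 212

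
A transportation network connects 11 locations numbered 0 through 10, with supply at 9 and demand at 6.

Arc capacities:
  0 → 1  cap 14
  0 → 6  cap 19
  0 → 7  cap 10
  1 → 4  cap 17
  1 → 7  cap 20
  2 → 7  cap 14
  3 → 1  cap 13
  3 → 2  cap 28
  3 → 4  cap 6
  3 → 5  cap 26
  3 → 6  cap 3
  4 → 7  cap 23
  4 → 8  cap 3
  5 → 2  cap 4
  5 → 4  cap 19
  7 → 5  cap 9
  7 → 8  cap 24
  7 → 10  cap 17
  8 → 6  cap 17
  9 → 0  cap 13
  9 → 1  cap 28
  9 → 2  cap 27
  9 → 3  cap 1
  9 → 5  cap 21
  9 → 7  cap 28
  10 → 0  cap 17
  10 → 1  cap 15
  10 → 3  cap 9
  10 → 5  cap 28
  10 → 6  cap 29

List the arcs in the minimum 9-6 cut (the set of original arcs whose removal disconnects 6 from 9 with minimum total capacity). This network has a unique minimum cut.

augment #1: 9→0→6 push 13
augment #2: 9→3→6 push 1
augment #3: 9→7→8→6 push 17
augment #4: 9→7→10→6 push 11
augment #5: 9→1→7→10→6 push 6
max flow = 48; residual-reachable set from 9 gives S-side
cut edges (S→T): {(7,10), (8,6), (9,0), (9,3)} total cap 48

Min-cut arcs: {(7,10), (8,6), (9,0), (9,3)} (total capacity 48)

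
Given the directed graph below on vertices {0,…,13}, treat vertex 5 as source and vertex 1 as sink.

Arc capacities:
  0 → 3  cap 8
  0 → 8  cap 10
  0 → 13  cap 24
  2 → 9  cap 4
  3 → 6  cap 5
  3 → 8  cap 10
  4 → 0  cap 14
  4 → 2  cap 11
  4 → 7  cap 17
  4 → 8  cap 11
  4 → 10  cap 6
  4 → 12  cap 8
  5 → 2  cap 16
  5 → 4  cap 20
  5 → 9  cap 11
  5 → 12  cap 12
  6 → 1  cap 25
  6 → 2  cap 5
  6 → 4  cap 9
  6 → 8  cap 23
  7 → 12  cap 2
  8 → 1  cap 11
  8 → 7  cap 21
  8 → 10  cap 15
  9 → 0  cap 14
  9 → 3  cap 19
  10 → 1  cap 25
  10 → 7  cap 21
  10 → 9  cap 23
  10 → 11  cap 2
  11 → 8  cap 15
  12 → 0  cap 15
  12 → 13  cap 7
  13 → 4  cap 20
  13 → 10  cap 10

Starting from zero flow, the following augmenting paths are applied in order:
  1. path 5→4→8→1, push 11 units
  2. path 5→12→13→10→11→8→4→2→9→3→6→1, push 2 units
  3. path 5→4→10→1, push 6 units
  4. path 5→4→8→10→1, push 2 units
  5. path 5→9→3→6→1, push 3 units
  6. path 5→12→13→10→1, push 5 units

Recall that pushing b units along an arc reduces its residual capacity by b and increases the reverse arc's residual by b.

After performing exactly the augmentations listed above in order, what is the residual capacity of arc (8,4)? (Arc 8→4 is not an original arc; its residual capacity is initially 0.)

after path 1 (5→4→8→1, push 11): res(8,4)=11
after path 2 (5→12→13→10→11→8→4→2→9→3→6→1, push 2): res(8,4)=9
after path 3 (5→4→10→1, push 6): res(8,4)=9
after path 4 (5→4→8→10→1, push 2): res(8,4)=11
after path 5 (5→9→3→6→1, push 3): res(8,4)=11
after path 6 (5→12→13→10→1, push 5): res(8,4)=11

Residual capacity of (8,4): 11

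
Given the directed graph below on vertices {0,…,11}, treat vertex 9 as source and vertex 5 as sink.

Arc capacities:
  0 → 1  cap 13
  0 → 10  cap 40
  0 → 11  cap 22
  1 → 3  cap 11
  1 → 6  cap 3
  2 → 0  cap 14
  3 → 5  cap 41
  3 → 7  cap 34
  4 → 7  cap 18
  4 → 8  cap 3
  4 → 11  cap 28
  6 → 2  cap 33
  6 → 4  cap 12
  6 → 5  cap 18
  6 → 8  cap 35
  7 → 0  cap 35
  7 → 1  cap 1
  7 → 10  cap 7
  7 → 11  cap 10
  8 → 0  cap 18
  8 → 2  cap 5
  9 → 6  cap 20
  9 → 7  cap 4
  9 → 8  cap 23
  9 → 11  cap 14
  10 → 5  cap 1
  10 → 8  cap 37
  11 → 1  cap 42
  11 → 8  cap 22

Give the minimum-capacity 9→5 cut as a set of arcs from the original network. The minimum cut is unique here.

Min-cut arcs: {(1,3), (6,5), (10,5)} (total capacity 30)

augment #1: 9→6→5 push 18
augment #2: 9→7→10→5 push 1
augment #3: 9→7→1→3→5 push 1
augment #4: 9→11→1→3→5 push 10
max flow = 30; residual-reachable set from 9 gives S-side
cut edges (S→T): {(1,3), (6,5), (10,5)} total cap 30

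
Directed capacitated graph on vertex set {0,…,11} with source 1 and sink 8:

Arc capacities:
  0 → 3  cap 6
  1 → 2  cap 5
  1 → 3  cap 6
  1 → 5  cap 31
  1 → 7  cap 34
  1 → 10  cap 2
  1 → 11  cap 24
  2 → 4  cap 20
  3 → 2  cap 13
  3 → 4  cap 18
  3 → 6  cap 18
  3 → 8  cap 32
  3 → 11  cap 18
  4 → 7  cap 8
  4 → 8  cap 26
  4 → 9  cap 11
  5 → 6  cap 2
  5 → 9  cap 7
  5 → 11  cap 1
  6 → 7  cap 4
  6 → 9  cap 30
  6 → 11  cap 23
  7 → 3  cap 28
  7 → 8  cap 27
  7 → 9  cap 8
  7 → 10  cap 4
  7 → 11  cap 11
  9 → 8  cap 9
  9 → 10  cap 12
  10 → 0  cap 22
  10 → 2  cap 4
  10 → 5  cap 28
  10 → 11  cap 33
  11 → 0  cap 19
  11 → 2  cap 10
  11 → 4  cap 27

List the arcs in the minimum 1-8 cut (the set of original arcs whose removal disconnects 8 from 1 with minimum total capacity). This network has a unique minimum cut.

Min-cut arcs: {(1,2), (1,3), (1,7), (1,10), (1,11), (5,6), (5,9), (5,11)} (total capacity 81)

augment #1: 1→3→8 push 6
augment #2: 1→7→8 push 27
augment #3: 1→2→4→8 push 5
augment #4: 1→5→9→8 push 7
augment #5: 1→7→3→8 push 7
augment #6: 1→11→4→8 push 21
augment #7: 1→5→6→9→8 push 2
augment #8: 1→10→0→3→8 push 2
augment #9: 1→11→0→3→8 push 3
augment #10: 1→5→11→0→3→8 push 1
max flow = 81; residual-reachable set from 1 gives S-side
cut edges (S→T): {(1,2), (1,3), (1,7), (1,10), (1,11), (5,6), (5,9), (5,11)} total cap 81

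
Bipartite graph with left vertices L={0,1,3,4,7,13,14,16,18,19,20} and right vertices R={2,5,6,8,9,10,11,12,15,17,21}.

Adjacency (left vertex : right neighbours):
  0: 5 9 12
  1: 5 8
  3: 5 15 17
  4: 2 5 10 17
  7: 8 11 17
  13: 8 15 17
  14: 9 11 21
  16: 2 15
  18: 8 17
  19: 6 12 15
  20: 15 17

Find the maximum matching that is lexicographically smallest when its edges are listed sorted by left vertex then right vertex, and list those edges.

Lex-smallest maximum matching: {(0,9), (1,5), (3,15), (4,10), (7,11), (13,8), (14,21), (16,2), (18,17), (19,6)}

|M| = 10 (so the lex-smallest maximum matching has 10 edges)
process left vertices in ascending order; for each, take the smallest-labelled available neighbour that still permits 10 edges overall, or leave it unmatched if none does
lex-smallest matching: {0-9, 1-5, 3-15, 4-10, 7-11, 13-8, 14-21, 16-2, 18-17, 19-6}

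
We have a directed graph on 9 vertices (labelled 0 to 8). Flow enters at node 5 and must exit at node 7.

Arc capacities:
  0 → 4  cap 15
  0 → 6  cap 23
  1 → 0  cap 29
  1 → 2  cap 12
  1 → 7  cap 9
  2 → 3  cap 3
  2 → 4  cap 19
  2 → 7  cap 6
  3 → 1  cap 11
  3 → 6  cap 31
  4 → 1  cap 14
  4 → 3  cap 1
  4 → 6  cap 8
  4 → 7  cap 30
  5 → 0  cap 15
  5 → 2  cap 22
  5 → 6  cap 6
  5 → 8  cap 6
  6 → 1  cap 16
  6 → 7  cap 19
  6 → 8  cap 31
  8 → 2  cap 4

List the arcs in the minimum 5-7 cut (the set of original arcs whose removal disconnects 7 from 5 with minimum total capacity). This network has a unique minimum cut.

Min-cut arcs: {(5,0), (5,2), (5,6), (8,2)} (total capacity 47)

augment #1: 5→2→7 push 6
augment #2: 5→6→7 push 6
augment #3: 5→0→4→7 push 15
augment #4: 5→2→4→7 push 15
augment #5: 5→2→3→1→7 push 1
augment #6: 5→8→2→3→1→7 push 2
augment #7: 5→8→2→4→1→7 push 2
max flow = 47; residual-reachable set from 5 gives S-side
cut edges (S→T): {(5,0), (5,2), (5,6), (8,2)} total cap 47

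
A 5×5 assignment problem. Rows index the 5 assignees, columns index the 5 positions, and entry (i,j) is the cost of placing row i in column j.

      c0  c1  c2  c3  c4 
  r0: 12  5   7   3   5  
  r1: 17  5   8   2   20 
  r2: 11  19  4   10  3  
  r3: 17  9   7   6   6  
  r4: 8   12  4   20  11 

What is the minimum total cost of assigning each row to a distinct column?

one of 2 optimal assignments: row0→col1 (cost 5), row1→col3 (cost 2), row2→col2 (cost 4), row3→col4 (cost 6), row4→col0 (cost 8)
total = 5 + 2 + 4 + 6 + 8 = 25

Minimum assignment cost: 25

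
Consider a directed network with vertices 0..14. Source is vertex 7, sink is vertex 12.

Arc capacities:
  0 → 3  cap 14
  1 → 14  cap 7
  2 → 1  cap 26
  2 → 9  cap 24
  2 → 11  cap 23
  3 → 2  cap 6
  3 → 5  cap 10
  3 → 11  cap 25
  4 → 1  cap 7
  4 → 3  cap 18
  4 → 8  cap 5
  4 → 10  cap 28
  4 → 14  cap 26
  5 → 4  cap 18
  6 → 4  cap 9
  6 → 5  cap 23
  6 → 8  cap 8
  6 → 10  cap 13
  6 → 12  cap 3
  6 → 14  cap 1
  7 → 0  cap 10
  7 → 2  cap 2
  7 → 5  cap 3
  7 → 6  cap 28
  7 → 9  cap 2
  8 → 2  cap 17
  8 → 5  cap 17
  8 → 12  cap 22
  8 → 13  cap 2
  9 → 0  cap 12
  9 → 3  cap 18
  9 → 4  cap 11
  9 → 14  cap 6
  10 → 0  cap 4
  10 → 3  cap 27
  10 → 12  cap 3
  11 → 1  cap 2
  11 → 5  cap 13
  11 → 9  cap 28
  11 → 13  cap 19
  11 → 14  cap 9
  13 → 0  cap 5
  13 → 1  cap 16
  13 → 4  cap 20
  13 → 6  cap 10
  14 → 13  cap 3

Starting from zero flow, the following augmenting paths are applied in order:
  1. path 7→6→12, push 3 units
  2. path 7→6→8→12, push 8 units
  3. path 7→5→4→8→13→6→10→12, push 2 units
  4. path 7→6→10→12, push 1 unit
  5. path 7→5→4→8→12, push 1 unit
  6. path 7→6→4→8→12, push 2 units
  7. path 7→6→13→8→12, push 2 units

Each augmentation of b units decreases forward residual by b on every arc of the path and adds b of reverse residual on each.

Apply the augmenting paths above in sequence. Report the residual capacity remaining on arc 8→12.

Residual capacity of (8,12): 9

after path 1 (7→6→12, push 3): res(8,12)=22
after path 2 (7→6→8→12, push 8): res(8,12)=14
after path 3 (7→5→4→8→13→6→10→12, push 2): res(8,12)=14
after path 4 (7→6→10→12, push 1): res(8,12)=14
after path 5 (7→5→4→8→12, push 1): res(8,12)=13
after path 6 (7→6→4→8→12, push 2): res(8,12)=11
after path 7 (7→6→13→8→12, push 2): res(8,12)=9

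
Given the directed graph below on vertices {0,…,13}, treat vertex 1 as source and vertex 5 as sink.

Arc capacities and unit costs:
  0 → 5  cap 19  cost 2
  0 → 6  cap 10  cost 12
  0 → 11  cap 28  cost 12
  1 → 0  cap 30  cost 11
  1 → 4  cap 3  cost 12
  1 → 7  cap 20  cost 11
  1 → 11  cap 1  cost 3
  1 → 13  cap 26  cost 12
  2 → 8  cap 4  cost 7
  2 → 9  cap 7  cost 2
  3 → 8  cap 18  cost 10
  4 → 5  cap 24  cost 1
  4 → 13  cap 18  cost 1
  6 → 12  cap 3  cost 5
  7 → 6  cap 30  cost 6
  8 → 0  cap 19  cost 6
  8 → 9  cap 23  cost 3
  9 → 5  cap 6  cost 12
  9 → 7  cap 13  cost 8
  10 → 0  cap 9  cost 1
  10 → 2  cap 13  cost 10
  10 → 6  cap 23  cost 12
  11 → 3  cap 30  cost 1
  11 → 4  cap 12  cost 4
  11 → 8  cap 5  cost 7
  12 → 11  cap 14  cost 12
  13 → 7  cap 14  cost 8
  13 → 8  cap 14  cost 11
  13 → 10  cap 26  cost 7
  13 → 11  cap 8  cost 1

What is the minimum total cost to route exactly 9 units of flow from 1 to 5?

Minimum cost for 9 units: 112

shortest-cost path #1: 1→11→4→5 push 1 @ unit cost 8 (adds 8)
shortest-cost path #2: 1→4→5 push 3 @ unit cost 13 (adds 39)
shortest-cost path #3: 1→0→5 push 5 @ unit cost 13 (adds 65)
total cost = 112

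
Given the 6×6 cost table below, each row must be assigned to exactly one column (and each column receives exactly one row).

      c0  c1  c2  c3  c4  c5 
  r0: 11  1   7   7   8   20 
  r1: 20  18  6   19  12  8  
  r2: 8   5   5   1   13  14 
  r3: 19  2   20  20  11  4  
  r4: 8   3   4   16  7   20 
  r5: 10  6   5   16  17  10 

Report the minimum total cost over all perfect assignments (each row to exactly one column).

optimal assignment: row0→col1 (cost 1), row1→col2 (cost 6), row2→col3 (cost 1), row3→col5 (cost 4), row4→col4 (cost 7), row5→col0 (cost 10)
total = 1 + 6 + 1 + 4 + 7 + 10 = 29

Minimum assignment cost: 29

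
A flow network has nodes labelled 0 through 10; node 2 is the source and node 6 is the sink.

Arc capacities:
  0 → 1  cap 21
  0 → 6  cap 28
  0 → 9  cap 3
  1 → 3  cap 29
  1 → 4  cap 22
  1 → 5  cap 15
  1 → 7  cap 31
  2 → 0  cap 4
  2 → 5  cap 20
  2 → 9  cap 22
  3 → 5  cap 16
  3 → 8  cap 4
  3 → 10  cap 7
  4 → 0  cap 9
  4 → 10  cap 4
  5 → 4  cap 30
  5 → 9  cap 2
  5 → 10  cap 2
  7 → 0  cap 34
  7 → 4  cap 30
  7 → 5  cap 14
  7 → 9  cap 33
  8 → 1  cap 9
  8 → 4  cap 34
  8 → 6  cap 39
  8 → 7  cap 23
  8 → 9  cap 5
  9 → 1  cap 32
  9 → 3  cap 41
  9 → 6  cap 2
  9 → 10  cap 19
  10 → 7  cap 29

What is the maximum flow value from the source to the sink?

Maximum flow value: 34

augment #1: 2→0→6 bottleneck 4, total now 4
augment #2: 2→9→6 bottleneck 2, total now 6
augment #3: 2→5→4→0→6 bottleneck 9, total now 15
augment #4: 2→9→3→8→6 bottleneck 4, total now 19
augment #5: 2→5→10→7→0→6 bottleneck 2, total now 21
augment #6: 2→9→1→7→0→6 bottleneck 13, total now 34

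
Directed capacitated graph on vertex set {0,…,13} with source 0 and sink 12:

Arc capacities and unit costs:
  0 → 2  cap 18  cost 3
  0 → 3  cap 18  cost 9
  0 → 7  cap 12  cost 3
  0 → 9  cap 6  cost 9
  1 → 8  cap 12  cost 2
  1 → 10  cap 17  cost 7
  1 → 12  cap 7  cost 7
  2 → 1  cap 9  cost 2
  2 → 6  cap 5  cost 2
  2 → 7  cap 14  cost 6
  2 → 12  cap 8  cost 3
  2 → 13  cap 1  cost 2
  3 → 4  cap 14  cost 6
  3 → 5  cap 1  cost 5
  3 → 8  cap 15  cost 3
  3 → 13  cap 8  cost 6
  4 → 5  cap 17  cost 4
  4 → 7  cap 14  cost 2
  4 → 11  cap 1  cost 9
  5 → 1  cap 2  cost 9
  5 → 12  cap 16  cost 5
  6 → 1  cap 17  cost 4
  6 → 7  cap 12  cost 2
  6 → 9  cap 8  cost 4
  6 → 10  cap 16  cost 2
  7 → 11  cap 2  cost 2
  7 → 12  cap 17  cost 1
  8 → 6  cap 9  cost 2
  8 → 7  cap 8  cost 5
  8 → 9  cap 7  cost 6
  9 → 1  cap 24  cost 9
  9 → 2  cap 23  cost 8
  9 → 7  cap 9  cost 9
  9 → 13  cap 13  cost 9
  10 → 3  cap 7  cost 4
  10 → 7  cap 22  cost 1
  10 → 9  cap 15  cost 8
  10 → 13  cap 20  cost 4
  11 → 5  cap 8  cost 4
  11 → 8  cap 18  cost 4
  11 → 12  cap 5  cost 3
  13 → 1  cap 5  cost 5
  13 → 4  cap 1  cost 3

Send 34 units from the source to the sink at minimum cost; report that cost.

Minimum cost for 34 units: 278

shortest-cost path #1: 0→7→12 push 12 @ unit cost 4 (adds 48)
shortest-cost path #2: 0→2→12 push 8 @ unit cost 6 (adds 48)
shortest-cost path #3: 0→2→6→7→12 push 5 @ unit cost 8 (adds 40)
shortest-cost path #4: 0→2→1→12 push 5 @ unit cost 12 (adds 60)
shortest-cost path #5: 0→3→5→12 push 1 @ unit cost 19 (adds 19)
shortest-cost path #6: 0→3→8→6→7→11→12 push 2 @ unit cost 21 (adds 42)
shortest-cost path #7: 0→3→8→6→2→1→12 push 1 @ unit cost 21 (adds 21)
total cost = 278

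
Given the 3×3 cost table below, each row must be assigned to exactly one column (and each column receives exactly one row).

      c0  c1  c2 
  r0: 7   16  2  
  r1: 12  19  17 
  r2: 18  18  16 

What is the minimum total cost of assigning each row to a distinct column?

optimal assignment: row0→col2 (cost 2), row1→col0 (cost 12), row2→col1 (cost 18)
total = 2 + 12 + 18 = 32

Minimum assignment cost: 32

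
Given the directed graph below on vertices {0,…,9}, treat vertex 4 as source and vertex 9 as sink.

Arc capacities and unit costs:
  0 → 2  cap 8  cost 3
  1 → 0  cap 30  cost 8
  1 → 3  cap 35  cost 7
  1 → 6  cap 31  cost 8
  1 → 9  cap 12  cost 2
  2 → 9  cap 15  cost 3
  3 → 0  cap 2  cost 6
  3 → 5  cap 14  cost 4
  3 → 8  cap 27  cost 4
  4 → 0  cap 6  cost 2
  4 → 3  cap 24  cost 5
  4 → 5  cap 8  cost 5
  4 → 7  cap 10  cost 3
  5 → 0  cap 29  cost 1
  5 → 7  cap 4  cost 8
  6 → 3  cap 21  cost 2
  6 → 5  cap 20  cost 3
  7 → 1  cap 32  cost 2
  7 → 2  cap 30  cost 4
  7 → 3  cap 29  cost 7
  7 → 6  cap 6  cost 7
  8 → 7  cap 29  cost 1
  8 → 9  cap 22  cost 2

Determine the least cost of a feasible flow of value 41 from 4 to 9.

shortest-cost path #1: 4→7→1→9 push 10 @ unit cost 7 (adds 70)
shortest-cost path #2: 4→0→2→9 push 6 @ unit cost 8 (adds 48)
shortest-cost path #3: 4→3→8→9 push 22 @ unit cost 11 (adds 242)
shortest-cost path #4: 4→5→0→2→9 push 2 @ unit cost 12 (adds 24)
shortest-cost path #5: 4→3→8→7→1→9 push 1 @ unit cost 14 (adds 14)
total cost = 398

Minimum cost for 41 units: 398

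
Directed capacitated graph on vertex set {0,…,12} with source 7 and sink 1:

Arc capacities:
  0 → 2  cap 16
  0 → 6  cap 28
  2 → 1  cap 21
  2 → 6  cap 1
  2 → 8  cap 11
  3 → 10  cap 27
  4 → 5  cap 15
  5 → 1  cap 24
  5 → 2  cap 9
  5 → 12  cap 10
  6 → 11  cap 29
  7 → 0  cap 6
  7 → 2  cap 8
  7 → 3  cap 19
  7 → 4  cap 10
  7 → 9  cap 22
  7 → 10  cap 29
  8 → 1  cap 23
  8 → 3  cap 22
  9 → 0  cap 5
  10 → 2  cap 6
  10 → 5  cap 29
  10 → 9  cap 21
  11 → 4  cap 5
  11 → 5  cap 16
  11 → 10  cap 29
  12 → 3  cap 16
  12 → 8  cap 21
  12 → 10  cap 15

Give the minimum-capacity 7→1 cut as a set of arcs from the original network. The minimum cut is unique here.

Min-cut arcs: {(7,0), (7,2), (7,4), (9,0), (10,2), (10,5)} (total capacity 64)

augment #1: 7→2→1 push 8
augment #2: 7→0→2→1 push 6
augment #3: 7→4→5→1 push 10
augment #4: 7→10→2→1 push 6
augment #5: 7→10→5→1 push 14
augment #6: 7→9→0→2→1 push 1
augment #7: 7→9→0→2→8→1 push 4
augment #8: 7→10→5→2→8→1 push 7
augment #9: 7→10→5→12→8→1 push 2
augment #10: 7→3→10→5→12→8→1 push 6
max flow = 64; residual-reachable set from 7 gives S-side
cut edges (S→T): {(7,0), (7,2), (7,4), (9,0), (10,2), (10,5)} total cap 64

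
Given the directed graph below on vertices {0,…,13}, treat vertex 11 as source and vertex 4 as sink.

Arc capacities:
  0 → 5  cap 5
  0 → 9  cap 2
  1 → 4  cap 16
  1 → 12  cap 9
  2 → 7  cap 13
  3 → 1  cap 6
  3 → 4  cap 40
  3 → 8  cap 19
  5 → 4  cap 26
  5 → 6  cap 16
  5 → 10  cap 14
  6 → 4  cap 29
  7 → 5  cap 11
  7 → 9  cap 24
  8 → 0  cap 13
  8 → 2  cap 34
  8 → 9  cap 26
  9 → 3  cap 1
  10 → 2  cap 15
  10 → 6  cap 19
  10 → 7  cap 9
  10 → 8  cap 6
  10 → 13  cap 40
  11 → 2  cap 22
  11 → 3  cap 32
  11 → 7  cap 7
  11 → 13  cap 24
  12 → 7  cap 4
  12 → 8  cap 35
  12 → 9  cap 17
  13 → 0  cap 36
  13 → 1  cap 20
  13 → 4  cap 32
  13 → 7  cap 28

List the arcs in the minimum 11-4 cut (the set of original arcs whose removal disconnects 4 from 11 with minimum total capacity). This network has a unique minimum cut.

augment #1: 11→3→4 push 32
augment #2: 11→13→4 push 24
augment #3: 11→7→5→4 push 7
augment #4: 11→2→7→5→4 push 4
augment #5: 11→2→7→9→3→4 push 1
max flow = 68; residual-reachable set from 11 gives S-side
cut edges (S→T): {(7,5), (9,3), (11,3), (11,13)} total cap 68

Min-cut arcs: {(7,5), (9,3), (11,3), (11,13)} (total capacity 68)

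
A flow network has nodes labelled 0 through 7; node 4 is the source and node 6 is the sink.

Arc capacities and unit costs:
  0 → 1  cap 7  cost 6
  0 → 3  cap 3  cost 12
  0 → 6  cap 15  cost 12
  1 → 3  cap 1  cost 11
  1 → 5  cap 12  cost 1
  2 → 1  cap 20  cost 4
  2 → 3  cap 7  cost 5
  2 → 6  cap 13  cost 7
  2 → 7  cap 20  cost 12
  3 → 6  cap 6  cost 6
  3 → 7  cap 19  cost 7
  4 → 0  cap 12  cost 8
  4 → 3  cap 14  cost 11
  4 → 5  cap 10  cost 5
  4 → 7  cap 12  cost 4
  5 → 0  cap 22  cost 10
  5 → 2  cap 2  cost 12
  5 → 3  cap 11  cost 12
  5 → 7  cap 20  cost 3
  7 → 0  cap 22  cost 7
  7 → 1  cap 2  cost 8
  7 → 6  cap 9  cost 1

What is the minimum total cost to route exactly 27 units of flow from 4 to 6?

Minimum cost for 27 units: 387

shortest-cost path #1: 4→7→6 push 9 @ unit cost 5 (adds 45)
shortest-cost path #2: 4→3→6 push 6 @ unit cost 17 (adds 102)
shortest-cost path #3: 4→0→6 push 12 @ unit cost 20 (adds 240)
total cost = 387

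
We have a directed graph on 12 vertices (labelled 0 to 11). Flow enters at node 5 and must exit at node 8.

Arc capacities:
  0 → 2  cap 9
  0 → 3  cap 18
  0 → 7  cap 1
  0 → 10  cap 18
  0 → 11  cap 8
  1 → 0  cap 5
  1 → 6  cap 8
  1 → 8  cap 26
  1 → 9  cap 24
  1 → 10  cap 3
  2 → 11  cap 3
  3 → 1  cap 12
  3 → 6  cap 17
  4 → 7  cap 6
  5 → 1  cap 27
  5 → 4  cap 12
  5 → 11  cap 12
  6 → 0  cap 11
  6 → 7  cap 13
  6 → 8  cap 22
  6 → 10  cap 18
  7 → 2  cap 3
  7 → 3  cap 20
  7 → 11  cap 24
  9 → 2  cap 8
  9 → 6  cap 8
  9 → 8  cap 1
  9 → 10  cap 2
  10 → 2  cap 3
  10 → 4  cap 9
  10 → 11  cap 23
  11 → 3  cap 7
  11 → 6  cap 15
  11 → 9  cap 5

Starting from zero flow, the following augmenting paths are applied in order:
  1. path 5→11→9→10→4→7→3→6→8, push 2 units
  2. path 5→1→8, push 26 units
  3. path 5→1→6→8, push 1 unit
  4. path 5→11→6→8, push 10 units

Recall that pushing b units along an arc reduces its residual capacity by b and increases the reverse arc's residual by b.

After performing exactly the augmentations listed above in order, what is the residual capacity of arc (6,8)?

after path 1 (5→11→9→10→4→7→3→6→8, push 2): res(6,8)=20
after path 2 (5→1→8, push 26): res(6,8)=20
after path 3 (5→1→6→8, push 1): res(6,8)=19
after path 4 (5→11→6→8, push 10): res(6,8)=9

Residual capacity of (6,8): 9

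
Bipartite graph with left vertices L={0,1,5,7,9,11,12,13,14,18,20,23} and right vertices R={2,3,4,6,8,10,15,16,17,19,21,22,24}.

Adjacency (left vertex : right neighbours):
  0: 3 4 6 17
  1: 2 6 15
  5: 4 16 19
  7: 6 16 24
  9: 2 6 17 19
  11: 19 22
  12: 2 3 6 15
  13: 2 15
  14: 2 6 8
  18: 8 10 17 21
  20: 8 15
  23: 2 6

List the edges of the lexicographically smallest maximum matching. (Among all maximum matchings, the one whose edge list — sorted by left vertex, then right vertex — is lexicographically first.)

Lex-smallest maximum matching: {(0,4), (1,2), (5,16), (7,24), (9,17), (11,19), (12,3), (13,15), (14,6), (18,10), (20,8)}

|M| = 11 (so the lex-smallest maximum matching has 11 edges)
process left vertices in ascending order; for each, take the smallest-labelled available neighbour that still permits 11 edges overall, or leave it unmatched if none does
lex-smallest matching: {0-4, 1-2, 5-16, 7-24, 9-17, 11-19, 12-3, 13-15, 14-6, 18-10, 20-8}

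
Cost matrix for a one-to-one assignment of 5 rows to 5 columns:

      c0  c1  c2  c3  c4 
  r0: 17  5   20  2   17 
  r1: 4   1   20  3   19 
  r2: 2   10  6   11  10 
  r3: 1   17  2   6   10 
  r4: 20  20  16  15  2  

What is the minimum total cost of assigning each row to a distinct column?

optimal assignment: row0→col3 (cost 2), row1→col1 (cost 1), row2→col0 (cost 2), row3→col2 (cost 2), row4→col4 (cost 2)
total = 2 + 1 + 2 + 2 + 2 = 9

Minimum assignment cost: 9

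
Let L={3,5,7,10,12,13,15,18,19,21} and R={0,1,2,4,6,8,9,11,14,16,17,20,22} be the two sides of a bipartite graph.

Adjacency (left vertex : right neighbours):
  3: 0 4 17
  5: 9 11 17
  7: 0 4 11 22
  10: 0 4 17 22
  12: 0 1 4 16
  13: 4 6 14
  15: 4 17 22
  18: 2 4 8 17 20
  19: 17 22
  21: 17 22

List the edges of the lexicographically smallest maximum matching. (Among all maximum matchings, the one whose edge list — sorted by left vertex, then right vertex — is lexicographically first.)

|M| = 9 (so the lex-smallest maximum matching has 9 edges)
process left vertices in ascending order; for each, take the smallest-labelled available neighbour that still permits 9 edges overall, or leave it unmatched if none does
lex-smallest matching: {3-0, 5-9, 7-11, 10-4, 12-1, 13-6, 15-17, 18-2, 19-22}

Lex-smallest maximum matching: {(3,0), (5,9), (7,11), (10,4), (12,1), (13,6), (15,17), (18,2), (19,22)}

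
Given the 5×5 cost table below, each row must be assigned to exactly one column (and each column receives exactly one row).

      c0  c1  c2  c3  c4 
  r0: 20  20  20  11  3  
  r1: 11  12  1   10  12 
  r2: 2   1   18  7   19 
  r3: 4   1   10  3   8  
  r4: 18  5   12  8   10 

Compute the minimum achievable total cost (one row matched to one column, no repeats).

optimal assignment: row0→col4 (cost 3), row1→col2 (cost 1), row2→col0 (cost 2), row3→col3 (cost 3), row4→col1 (cost 5)
total = 3 + 1 + 2 + 3 + 5 = 14

Minimum assignment cost: 14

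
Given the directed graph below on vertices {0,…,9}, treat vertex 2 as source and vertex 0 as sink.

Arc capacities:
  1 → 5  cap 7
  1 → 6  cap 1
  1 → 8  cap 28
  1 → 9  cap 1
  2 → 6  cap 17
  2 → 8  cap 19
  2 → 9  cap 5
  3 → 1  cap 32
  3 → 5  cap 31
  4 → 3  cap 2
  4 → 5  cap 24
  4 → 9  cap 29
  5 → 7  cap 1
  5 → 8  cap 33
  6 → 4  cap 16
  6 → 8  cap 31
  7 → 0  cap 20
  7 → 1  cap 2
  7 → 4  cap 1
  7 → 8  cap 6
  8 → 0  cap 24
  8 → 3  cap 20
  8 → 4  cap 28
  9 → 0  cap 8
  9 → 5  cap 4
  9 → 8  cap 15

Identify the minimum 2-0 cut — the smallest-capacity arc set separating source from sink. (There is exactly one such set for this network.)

Min-cut arcs: {(5,7), (8,0), (9,0)} (total capacity 33)

augment #1: 2→8→0 push 19
augment #2: 2→9→0 push 5
augment #3: 2→6→8→0 push 5
augment #4: 2→6→4→9→0 push 3
augment #5: 2→6→4→5→7→0 push 1
max flow = 33; residual-reachable set from 2 gives S-side
cut edges (S→T): {(5,7), (8,0), (9,0)} total cap 33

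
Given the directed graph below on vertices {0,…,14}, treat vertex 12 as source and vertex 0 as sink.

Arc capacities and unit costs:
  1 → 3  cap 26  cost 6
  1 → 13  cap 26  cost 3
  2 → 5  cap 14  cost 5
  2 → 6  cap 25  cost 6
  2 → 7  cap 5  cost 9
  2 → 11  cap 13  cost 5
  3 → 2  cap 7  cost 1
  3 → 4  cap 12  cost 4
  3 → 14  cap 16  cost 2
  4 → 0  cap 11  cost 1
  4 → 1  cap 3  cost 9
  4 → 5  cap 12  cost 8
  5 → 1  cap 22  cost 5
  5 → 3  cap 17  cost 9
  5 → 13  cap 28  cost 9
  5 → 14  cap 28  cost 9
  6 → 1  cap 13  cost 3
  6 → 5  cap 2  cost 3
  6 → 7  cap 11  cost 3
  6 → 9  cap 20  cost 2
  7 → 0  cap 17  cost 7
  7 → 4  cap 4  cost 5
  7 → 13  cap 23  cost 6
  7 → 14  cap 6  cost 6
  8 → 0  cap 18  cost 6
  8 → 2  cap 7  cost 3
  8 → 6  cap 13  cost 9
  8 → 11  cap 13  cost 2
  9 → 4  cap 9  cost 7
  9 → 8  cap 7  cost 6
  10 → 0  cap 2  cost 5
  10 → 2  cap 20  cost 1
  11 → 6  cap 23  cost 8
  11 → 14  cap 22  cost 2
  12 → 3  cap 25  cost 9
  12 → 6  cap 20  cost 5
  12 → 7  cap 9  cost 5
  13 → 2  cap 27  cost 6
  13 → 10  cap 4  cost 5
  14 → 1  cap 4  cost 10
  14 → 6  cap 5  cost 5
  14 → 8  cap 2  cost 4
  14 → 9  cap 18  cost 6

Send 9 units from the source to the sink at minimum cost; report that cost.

Minimum cost for 9 units: 104

shortest-cost path #1: 12→7→4→0 push 4 @ unit cost 11 (adds 44)
shortest-cost path #2: 12→7→0 push 5 @ unit cost 12 (adds 60)
total cost = 104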